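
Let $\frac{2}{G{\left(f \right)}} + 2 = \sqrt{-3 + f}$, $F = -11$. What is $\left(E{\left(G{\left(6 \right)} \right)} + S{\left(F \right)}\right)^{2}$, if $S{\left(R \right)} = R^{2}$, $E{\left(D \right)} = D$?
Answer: $13701 - 468 \sqrt{3} \approx 12890.0$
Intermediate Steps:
$G{\left(f \right)} = \frac{2}{-2 + \sqrt{-3 + f}}$
$\left(E{\left(G{\left(6 \right)} \right)} + S{\left(F \right)}\right)^{2} = \left(\frac{2}{-2 + \sqrt{-3 + 6}} + \left(-11\right)^{2}\right)^{2} = \left(\frac{2}{-2 + \sqrt{3}} + 121\right)^{2} = \left(121 + \frac{2}{-2 + \sqrt{3}}\right)^{2}$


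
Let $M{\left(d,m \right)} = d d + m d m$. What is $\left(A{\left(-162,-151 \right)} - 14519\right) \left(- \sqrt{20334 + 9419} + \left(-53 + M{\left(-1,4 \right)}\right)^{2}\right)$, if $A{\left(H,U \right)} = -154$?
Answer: $-67847952 + 14673 \sqrt{29753} \approx -6.5317 \cdot 10^{7}$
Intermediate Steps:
$M{\left(d,m \right)} = d^{2} + d m^{2}$ ($M{\left(d,m \right)} = d^{2} + d m m = d^{2} + d m^{2}$)
$\left(A{\left(-162,-151 \right)} - 14519\right) \left(- \sqrt{20334 + 9419} + \left(-53 + M{\left(-1,4 \right)}\right)^{2}\right) = \left(-154 - 14519\right) \left(- \sqrt{20334 + 9419} + \left(-53 - \left(-1 + 4^{2}\right)\right)^{2}\right) = - 14673 \left(- \sqrt{29753} + \left(-53 - \left(-1 + 16\right)\right)^{2}\right) = - 14673 \left(- \sqrt{29753} + \left(-53 - 15\right)^{2}\right) = - 14673 \left(- \sqrt{29753} + \left(-68\right)^{2}\right) = - 14673 \left(- \sqrt{29753} + 4624\right) = - 14673 \left(4624 - \sqrt{29753}\right) = -67847952 + 14673 \sqrt{29753}$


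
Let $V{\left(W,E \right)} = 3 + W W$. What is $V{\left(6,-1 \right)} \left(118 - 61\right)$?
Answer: $2223$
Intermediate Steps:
$V{\left(W,E \right)} = 3 + W^{2}$
$V{\left(6,-1 \right)} \left(118 - 61\right) = \left(3 + 6^{2}\right) \left(118 - 61\right) = \left(3 + 36\right) \left(118 + \left(-69 + 8\right)\right) = 39 \left(118 - 61\right) = 39 \cdot 57 = 2223$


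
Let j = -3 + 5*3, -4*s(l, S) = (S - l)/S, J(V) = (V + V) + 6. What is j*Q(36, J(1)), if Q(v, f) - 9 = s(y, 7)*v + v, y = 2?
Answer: 3240/7 ≈ 462.86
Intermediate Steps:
J(V) = 6 + 2*V (J(V) = 2*V + 6 = 6 + 2*V)
s(l, S) = -(S - l)/(4*S)
j = 12 (j = -3 + 15 = 12)
Q(v, f) = 9 + 23*v/28 (Q(v, f) = 9 + (((¼)*(2 - 1*7)/7)*v + v) = 9 + (((¼)*(⅐)*(2 - 7))*v + v) = 9 + (((¼)*(⅐)*(-5))*v + v) = 9 + (-5*v/28 + v) = 9 + 23*v/28)
j*Q(36, J(1)) = 12*(9 + (23/28)*36) = 12*(9 + 207/7) = 12*(270/7) = 3240/7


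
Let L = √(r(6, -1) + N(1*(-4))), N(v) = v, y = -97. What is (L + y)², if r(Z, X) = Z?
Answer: (97 - √2)² ≈ 9136.6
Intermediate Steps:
L = √2 (L = √(6 + 1*(-4)) = √(6 - 4) = √2 ≈ 1.4142)
(L + y)² = (√2 - 97)² = (-97 + √2)²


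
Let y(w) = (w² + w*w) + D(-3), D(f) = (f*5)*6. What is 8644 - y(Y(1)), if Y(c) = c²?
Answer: 8732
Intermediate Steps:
D(f) = 30*f (D(f) = (5*f)*6 = 30*f)
y(w) = -90 + 2*w² (y(w) = (w² + w*w) + 30*(-3) = (w² + w²) - 90 = 2*w² - 90 = -90 + 2*w²)
8644 - y(Y(1)) = 8644 - (-90 + 2*(1²)²) = 8644 - (-90 + 2*1²) = 8644 - (-90 + 2*1) = 8644 - (-90 + 2) = 8644 - 1*(-88) = 8644 + 88 = 8732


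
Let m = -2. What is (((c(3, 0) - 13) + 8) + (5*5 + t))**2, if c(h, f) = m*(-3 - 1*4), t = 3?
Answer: 1369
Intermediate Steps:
c(h, f) = 14 (c(h, f) = -2*(-3 - 1*4) = -2*(-3 - 4) = -2*(-7) = 14)
(((c(3, 0) - 13) + 8) + (5*5 + t))**2 = (((14 - 13) + 8) + (5*5 + 3))**2 = ((1 + 8) + (25 + 3))**2 = (9 + 28)**2 = 37**2 = 1369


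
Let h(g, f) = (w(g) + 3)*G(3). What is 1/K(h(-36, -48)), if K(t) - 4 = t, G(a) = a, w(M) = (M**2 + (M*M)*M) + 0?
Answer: -1/136067 ≈ -7.3493e-6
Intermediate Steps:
w(M) = M**2 + M**3 (w(M) = (M**2 + M**2*M) + 0 = (M**2 + M**3) + 0 = M**2 + M**3)
h(g, f) = 9 + 3*g**2*(1 + g) (h(g, f) = (g**2*(1 + g) + 3)*3 = (3 + g**2*(1 + g))*3 = 9 + 3*g**2*(1 + g))
K(t) = 4 + t
1/K(h(-36, -48)) = 1/(4 + (9 + 3*(-36)**2*(1 - 36))) = 1/(4 + (9 + 3*1296*(-35))) = 1/(4 + (9 - 136080)) = 1/(4 - 136071) = 1/(-136067) = -1/136067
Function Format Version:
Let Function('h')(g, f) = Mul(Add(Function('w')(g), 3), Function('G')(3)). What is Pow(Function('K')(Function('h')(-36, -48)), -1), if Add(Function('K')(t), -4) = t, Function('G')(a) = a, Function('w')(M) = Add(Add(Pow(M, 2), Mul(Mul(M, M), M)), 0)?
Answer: Rational(-1, 136067) ≈ -7.3493e-6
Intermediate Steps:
Function('w')(M) = Add(Pow(M, 2), Pow(M, 3)) (Function('w')(M) = Add(Add(Pow(M, 2), Mul(Pow(M, 2), M)), 0) = Add(Add(Pow(M, 2), Pow(M, 3)), 0) = Add(Pow(M, 2), Pow(M, 3)))
Function('h')(g, f) = Add(9, Mul(3, Pow(g, 2), Add(1, g))) (Function('h')(g, f) = Mul(Add(Mul(Pow(g, 2), Add(1, g)), 3), 3) = Mul(Add(3, Mul(Pow(g, 2), Add(1, g))), 3) = Add(9, Mul(3, Pow(g, 2), Add(1, g))))
Function('K')(t) = Add(4, t)
Pow(Function('K')(Function('h')(-36, -48)), -1) = Pow(Add(4, Add(9, Mul(3, Pow(-36, 2), Add(1, -36)))), -1) = Pow(Add(4, Add(9, Mul(3, 1296, -35))), -1) = Pow(Add(4, Add(9, -136080)), -1) = Pow(Add(4, -136071), -1) = Pow(-136067, -1) = Rational(-1, 136067)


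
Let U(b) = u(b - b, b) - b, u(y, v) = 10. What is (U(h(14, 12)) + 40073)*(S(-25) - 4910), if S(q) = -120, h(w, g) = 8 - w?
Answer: -201647670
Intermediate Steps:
U(b) = 10 - b
(U(h(14, 12)) + 40073)*(S(-25) - 4910) = ((10 - (8 - 1*14)) + 40073)*(-120 - 4910) = ((10 - (8 - 14)) + 40073)*(-5030) = ((10 - 1*(-6)) + 40073)*(-5030) = ((10 + 6) + 40073)*(-5030) = (16 + 40073)*(-5030) = 40089*(-5030) = -201647670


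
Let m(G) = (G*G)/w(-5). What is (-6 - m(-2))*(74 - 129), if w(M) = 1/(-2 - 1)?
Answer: -330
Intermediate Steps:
w(M) = -1/3 (w(M) = 1/(-3) = -1/3)
m(G) = -3*G**2 (m(G) = (G*G)/(-1/3) = G**2*(-3) = -3*G**2)
(-6 - m(-2))*(74 - 129) = (-6 - (-3)*(-2)**2)*(74 - 129) = (-6 - (-3)*4)*(-55) = (-6 - 1*(-12))*(-55) = (-6 + 12)*(-55) = 6*(-55) = -330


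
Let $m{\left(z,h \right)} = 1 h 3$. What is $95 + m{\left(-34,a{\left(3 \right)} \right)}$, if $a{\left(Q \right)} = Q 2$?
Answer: $113$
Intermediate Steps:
$a{\left(Q \right)} = 2 Q$
$m{\left(z,h \right)} = 3 h$ ($m{\left(z,h \right)} = h 3 = 3 h$)
$95 + m{\left(-34,a{\left(3 \right)} \right)} = 95 + 3 \cdot 2 \cdot 3 = 95 + 3 \cdot 6 = 95 + 18 = 113$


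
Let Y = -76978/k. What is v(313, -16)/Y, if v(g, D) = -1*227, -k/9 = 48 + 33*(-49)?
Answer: 3205467/76978 ≈ 41.641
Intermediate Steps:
k = 14121 (k = -9*(48 + 33*(-49)) = -9*(48 - 1617) = -9*(-1569) = 14121)
v(g, D) = -227
Y = -76978/14121 ≈ -5.4513
v(313, -16)/Y = -227/(-76978/14121) = -227*(-14121/76978) = 3205467/76978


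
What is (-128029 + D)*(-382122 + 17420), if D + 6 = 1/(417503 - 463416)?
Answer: 2143890114595112/45913 ≈ 4.6695e+10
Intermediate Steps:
D = -275479/45913 (D = -6 + 1/(417503 - 463416) = -6 + 1/(-45913) = -6 - 1/45913 = -275479/45913 ≈ -6.0000)
(-128029 + D)*(-382122 + 17420) = (-128029 - 275479/45913)*(-382122 + 17420) = -5878470956/45913*(-364702) = 2143890114595112/45913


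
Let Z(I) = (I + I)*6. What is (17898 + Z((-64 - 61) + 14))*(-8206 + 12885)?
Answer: 77512314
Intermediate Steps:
Z(I) = 12*I (Z(I) = (2*I)*6 = 12*I)
(17898 + Z((-64 - 61) + 14))*(-8206 + 12885) = (17898 + 12*((-64 - 61) + 14))*(-8206 + 12885) = (17898 + 12*(-125 + 14))*4679 = (17898 + 12*(-111))*4679 = (17898 - 1332)*4679 = 16566*4679 = 77512314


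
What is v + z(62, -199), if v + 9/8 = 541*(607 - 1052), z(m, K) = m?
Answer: -1925473/8 ≈ -2.4068e+5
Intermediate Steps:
v = -1925969/8 (v = -9/8 + 541*(607 - 1052) = -9/8 + 541*(-445) = -9/8 - 240745 = -1925969/8 ≈ -2.4075e+5)
v + z(62, -199) = -1925969/8 + 62 = -1925473/8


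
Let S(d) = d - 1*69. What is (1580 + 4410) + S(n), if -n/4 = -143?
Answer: 6493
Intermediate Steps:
n = 572 (n = -4*(-143) = 572)
S(d) = -69 + d (S(d) = d - 69 = -69 + d)
(1580 + 4410) + S(n) = (1580 + 4410) + (-69 + 572) = 5990 + 503 = 6493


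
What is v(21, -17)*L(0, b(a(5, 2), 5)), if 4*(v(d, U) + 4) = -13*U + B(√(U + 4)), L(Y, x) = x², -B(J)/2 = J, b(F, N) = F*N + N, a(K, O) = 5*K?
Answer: 866125 - 8450*I*√13 ≈ 8.6613e+5 - 30467.0*I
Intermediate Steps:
b(F, N) = N + F*N
B(J) = -2*J
v(d, U) = -4 - 13*U/4 - √(4 + U)/2 (v(d, U) = -4 + (-13*U - 2*√(U + 4))/4 = -4 + (-13*U - 2*√(4 + U))/4 = -4 + (-13*U/4 - √(4 + U)/2) = -4 - 13*U/4 - √(4 + U)/2)
v(21, -17)*L(0, b(a(5, 2), 5)) = (-4 - 13/4*(-17) - √(4 - 17)/2)*(5*(1 + 5*5))² = (-4 + 221/4 - I*√13/2)*(5*(1 + 25))² = (-4 + 221/4 - I*√13/2)*(5*26)² = (-4 + 221/4 - I*√13/2)*130² = (205/4 - I*√13/2)*16900 = 866125 - 8450*I*√13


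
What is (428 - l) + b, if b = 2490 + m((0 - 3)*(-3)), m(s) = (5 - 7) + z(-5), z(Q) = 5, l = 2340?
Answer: 581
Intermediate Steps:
m(s) = 3 (m(s) = (5 - 7) + 5 = -2 + 5 = 3)
b = 2493 (b = 2490 + 3 = 2493)
(428 - l) + b = (428 - 1*2340) + 2493 = (428 - 2340) + 2493 = -1912 + 2493 = 581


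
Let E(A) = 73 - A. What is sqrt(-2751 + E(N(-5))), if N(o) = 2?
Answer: 2*I*sqrt(670) ≈ 51.769*I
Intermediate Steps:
sqrt(-2751 + E(N(-5))) = sqrt(-2751 + (73 - 1*2)) = sqrt(-2751 + (73 - 2)) = sqrt(-2751 + 71) = sqrt(-2680) = 2*I*sqrt(670)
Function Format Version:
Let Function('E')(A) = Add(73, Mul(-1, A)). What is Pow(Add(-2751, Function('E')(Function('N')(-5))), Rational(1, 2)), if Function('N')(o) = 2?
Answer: Mul(2, I, Pow(670, Rational(1, 2))) ≈ Mul(51.769, I)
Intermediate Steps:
Pow(Add(-2751, Function('E')(Function('N')(-5))), Rational(1, 2)) = Pow(Add(-2751, Add(73, Mul(-1, 2))), Rational(1, 2)) = Pow(Add(-2751, Add(73, -2)), Rational(1, 2)) = Pow(Add(-2751, 71), Rational(1, 2)) = Pow(-2680, Rational(1, 2)) = Mul(2, I, Pow(670, Rational(1, 2)))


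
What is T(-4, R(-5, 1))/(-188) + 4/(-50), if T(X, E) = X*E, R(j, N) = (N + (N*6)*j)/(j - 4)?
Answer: -121/10575 ≈ -0.011442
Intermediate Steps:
R(j, N) = (N + 6*N*j)/(-4 + j) (R(j, N) = (N + (6*N)*j)/(-4 + j) = (N + 6*N*j)/(-4 + j))
T(X, E) = E*X
T(-4, R(-5, 1))/(-188) + 4/(-50) = ((1*(1 + 6*(-5))/(-4 - 5))*(-4))/(-188) + 4/(-50) = ((1*(1 - 30)/(-9))*(-4))*(-1/188) + 4*(-1/50) = ((1*(-⅑)*(-29))*(-4))*(-1/188) - 2/25 = ((29/9)*(-4))*(-1/188) - 2/25 = -116/9*(-1/188) - 2/25 = 29/423 - 2/25 = -121/10575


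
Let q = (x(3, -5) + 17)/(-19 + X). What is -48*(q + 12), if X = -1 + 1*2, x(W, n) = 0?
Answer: -1592/3 ≈ -530.67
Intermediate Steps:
X = 1 (X = -1 + 2 = 1)
q = -17/18 (q = (0 + 17)/(-19 + 1) = 17/(-18) = 17*(-1/18) = -17/18 ≈ -0.94444)
-48*(q + 12) = -48*(-17/18 + 12) = -48*199/18 = -1592/3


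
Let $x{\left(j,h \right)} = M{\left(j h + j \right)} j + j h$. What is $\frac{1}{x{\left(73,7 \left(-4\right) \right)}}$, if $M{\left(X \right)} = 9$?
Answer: $- \frac{1}{1387} \approx -0.00072098$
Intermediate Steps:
$x{\left(j,h \right)} = 9 j + h j$ ($x{\left(j,h \right)} = 9 j + j h = 9 j + h j$)
$\frac{1}{x{\left(73,7 \left(-4\right) \right)}} = \frac{1}{73 \left(9 + 7 \left(-4\right)\right)} = \frac{1}{73 \left(9 - 28\right)} = \frac{1}{73 \left(-19\right)} = \frac{1}{-1387} = - \frac{1}{1387}$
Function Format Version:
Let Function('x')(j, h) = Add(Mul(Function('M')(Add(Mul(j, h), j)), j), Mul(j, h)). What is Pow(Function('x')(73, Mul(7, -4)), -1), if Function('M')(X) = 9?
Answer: Rational(-1, 1387) ≈ -0.00072098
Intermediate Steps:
Function('x')(j, h) = Add(Mul(9, j), Mul(h, j)) (Function('x')(j, h) = Add(Mul(9, j), Mul(j, h)) = Add(Mul(9, j), Mul(h, j)))
Pow(Function('x')(73, Mul(7, -4)), -1) = Pow(Mul(73, Add(9, Mul(7, -4))), -1) = Pow(Mul(73, Add(9, -28)), -1) = Pow(Mul(73, -19), -1) = Pow(-1387, -1) = Rational(-1, 1387)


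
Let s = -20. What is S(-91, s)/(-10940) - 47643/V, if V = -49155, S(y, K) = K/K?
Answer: 34744351/35850380 ≈ 0.96915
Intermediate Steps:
S(y, K) = 1
S(-91, s)/(-10940) - 47643/V = 1/(-10940) - 47643/(-49155) = 1*(-1/10940) - 47643*(-1/49155) = -1/10940 + 15881/16385 = 34744351/35850380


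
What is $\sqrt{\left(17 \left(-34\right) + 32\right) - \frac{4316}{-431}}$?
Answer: $\frac{i \sqrt{99565310}}{431} \approx 23.151 i$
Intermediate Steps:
$\sqrt{\left(17 \left(-34\right) + 32\right) - \frac{4316}{-431}} = \sqrt{\left(-578 + 32\right) - - \frac{4316}{431}} = \sqrt{-546 + \frac{4316}{431}} = \sqrt{- \frac{231010}{431}} = \frac{i \sqrt{99565310}}{431}$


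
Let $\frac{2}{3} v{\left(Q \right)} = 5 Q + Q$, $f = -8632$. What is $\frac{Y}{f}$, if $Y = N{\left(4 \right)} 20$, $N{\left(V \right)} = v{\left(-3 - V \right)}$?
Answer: $\frac{315}{2158} \approx 0.14597$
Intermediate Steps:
$v{\left(Q \right)} = 9 Q$ ($v{\left(Q \right)} = \frac{3 \left(5 Q + Q\right)}{2} = \frac{3 \cdot 6 Q}{2} = 9 Q$)
$N{\left(V \right)} = -27 - 9 V$ ($N{\left(V \right)} = 9 \left(-3 - V\right) = -27 - 9 V$)
$Y = -1260$ ($Y = \left(-27 - 36\right) 20 = \left(-63\right) 20 = -1260$)
$\frac{Y}{f} = - \frac{1260}{-8632} = \left(-1260\right) \left(- \frac{1}{8632}\right) = \frac{315}{2158}$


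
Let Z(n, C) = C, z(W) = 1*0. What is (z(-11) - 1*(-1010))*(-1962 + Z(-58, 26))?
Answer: -1955360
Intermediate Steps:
z(W) = 0
(z(-11) - 1*(-1010))*(-1962 + Z(-58, 26)) = (0 - 1*(-1010))*(-1962 + 26) = (0 + 1010)*(-1936) = 1010*(-1936) = -1955360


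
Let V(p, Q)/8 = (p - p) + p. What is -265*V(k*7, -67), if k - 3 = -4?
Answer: 14840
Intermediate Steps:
k = -1 (k = 3 - 4 = -1)
V(p, Q) = 8*p (V(p, Q) = 8*((p - p) + p) = 8*(0 + p) = 8*p)
-265*V(k*7, -67) = -2120*(-1*7) = -2120*(-7) = -265*(-56) = 14840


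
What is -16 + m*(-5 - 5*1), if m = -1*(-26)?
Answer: -276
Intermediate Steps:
m = 26
-16 + m*(-5 - 5*1) = -16 + 26*(-5 - 5*1) = -16 + 26*(-5 - 5) = -16 + 26*(-10) = -16 - 260 = -276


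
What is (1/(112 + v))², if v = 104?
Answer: 1/46656 ≈ 2.1433e-5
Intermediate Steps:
(1/(112 + v))² = (1/(112 + 104))² = (1/216)² = 1/46656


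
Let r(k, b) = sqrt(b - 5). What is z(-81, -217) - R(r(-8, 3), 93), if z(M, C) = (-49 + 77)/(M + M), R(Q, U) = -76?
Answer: 6142/81 ≈ 75.827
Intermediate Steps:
r(k, b) = sqrt(-5 + b)
z(M, C) = 14/M (z(M, C) = 28/((2*M)) = 28*(1/(2*M)) = 14/M)
z(-81, -217) - R(r(-8, 3), 93) = 14/(-81) - 1*(-76) = 14*(-1/81) + 76 = -14/81 + 76 = 6142/81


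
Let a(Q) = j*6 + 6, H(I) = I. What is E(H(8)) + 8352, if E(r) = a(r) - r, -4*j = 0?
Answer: 8350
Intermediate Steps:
j = 0 (j = -1/4*0 = 0)
a(Q) = 6 (a(Q) = 0*6 + 6 = 0 + 6 = 6)
E(r) = 6 - r
E(H(8)) + 8352 = (6 - 1*8) + 8352 = (6 - 8) + 8352 = -2 + 8352 = 8350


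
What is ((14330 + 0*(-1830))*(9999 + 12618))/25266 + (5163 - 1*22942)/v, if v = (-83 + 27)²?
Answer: 169322240791/13205696 ≈ 12822.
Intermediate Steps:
v = 3136 (v = (-56)² = 3136)
((14330 + 0*(-1830))*(9999 + 12618))/25266 + (5163 - 1*22942)/v = ((14330 + 0*(-1830))*(9999 + 12618))/25266 + (5163 - 1*22942)/3136 = ((14330 + 0)*22617)*(1/25266) + (5163 - 22942)*(1/3136) = (14330*22617)*(1/25266) - 17779*1/3136 = 324101610*(1/25266) - 17779/3136 = 54016935/4211 - 17779/3136 = 169322240791/13205696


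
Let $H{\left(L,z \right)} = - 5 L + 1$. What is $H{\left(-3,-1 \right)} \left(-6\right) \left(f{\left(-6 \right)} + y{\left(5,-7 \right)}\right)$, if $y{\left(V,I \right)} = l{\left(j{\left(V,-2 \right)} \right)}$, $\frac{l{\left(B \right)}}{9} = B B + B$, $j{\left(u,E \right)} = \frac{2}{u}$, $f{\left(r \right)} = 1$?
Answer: $- \frac{14496}{25} \approx -579.84$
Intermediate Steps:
$l{\left(B \right)} = 9 B + 9 B^{2}$ ($l{\left(B \right)} = 9 \left(B B + B\right) = 9 \left(B^{2} + B\right) = 9 \left(B + B^{2}\right) = 9 B + 9 B^{2}$)
$H{\left(L,z \right)} = 1 - 5 L$
$y{\left(V,I \right)} = \frac{18 \left(1 + \frac{2}{V}\right)}{V}$ ($y{\left(V,I \right)} = 9 \frac{2}{V} \left(1 + \frac{2}{V}\right) = \frac{18 \left(1 + \frac{2}{V}\right)}{V}$)
$H{\left(-3,-1 \right)} \left(-6\right) \left(f{\left(-6 \right)} + y{\left(5,-7 \right)}\right) = \left(1 - -15\right) \left(-6\right) \left(1 + \frac{18 \left(2 + 5\right)}{25}\right) = \left(1 + 15\right) \left(-6\right) \left(1 + 18 \cdot \frac{1}{25} \cdot 7\right) = 16 \left(-6\right) \left(1 + \frac{126}{25}\right) = \left(-96\right) \frac{151}{25} = - \frac{14496}{25}$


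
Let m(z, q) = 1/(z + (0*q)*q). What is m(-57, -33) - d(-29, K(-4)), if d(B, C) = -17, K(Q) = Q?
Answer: 968/57 ≈ 16.982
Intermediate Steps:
m(z, q) = 1/z (m(z, q) = 1/(z + 0*q) = 1/(z + 0) = 1/z)
m(-57, -33) - d(-29, K(-4)) = 1/(-57) - 1*(-17) = -1/57 + 17 = 968/57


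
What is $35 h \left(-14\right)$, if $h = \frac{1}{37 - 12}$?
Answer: $- \frac{98}{5} \approx -19.6$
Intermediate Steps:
$h = \frac{1}{25} \approx 0.04$
$35 h \left(-14\right) = 35 \cdot \frac{1}{25} \left(-14\right) = \frac{7}{5} \left(-14\right) = - \frac{98}{5}$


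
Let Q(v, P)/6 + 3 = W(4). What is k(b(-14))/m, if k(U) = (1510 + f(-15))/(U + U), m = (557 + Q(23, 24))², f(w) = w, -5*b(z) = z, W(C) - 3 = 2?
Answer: 7475/9065308 ≈ 0.00082457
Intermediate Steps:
W(C) = 5 (W(C) = 3 + 2 = 5)
Q(v, P) = 12 (Q(v, P) = -18 + 6*5 = -18 + 30 = 12)
b(z) = -z/5
m = 323761 (m = (557 + 12)² = 569² = 323761)
k(U) = 1495/(2*U) (k(U) = (1510 - 15)/(U + U) = 1495/((2*U)) = 1495*(1/(2*U)) = 1495/(2*U))
k(b(-14))/m = (1495/(2*((-⅕*(-14)))))/323761 = (1495/(2*(14/5)))*(1/323761) = ((1495/2)*(5/14))*(1/323761) = (7475/28)*(1/323761) = 7475/9065308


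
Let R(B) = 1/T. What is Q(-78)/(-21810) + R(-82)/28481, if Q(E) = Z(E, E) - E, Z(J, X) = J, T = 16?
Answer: 1/455696 ≈ 2.1944e-6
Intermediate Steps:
R(B) = 1/16
Q(E) = 0 (Q(E) = E - E = 0)
Q(-78)/(-21810) + R(-82)/28481 = 0/(-21810) + (1/16)/28481 = 0*(-1/21810) + (1/16)*(1/28481) = 0 + 1/455696 = 1/455696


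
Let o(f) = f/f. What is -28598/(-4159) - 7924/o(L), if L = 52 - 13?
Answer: -32927318/4159 ≈ -7917.1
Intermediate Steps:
L = 39
o(f) = 1
-28598/(-4159) - 7924/o(L) = -28598/(-4159) - 7924/1 = -28598*(-1/4159) - 7924*1 = 28598/4159 - 7924 = -32927318/4159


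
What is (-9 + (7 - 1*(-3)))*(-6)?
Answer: -6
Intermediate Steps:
(-9 + (7 - 1*(-3)))*(-6) = (-9 + (7 + 3))*(-6) = (-9 + 10)*(-6) = 1*(-6) = -6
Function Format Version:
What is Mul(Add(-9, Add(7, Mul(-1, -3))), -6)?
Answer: -6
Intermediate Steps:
Mul(Add(-9, Add(7, Mul(-1, -3))), -6) = Mul(Add(-9, Add(7, 3)), -6) = Mul(Add(-9, 10), -6) = Mul(1, -6) = -6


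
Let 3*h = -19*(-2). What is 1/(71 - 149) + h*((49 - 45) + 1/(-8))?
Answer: 7655/156 ≈ 49.070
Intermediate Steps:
h = 38/3 (h = (-19*(-2))/3 = (⅓)*38 = 38/3 ≈ 12.667)
1/(71 - 149) + h*((49 - 45) + 1/(-8)) = 1/(71 - 149) + 38*((49 - 45) + 1/(-8))/3 = 1/(-78) + 38*(4 - ⅛)/3 = -1/78 + (38/3)*(31/8) = -1/78 + 589/12 = 7655/156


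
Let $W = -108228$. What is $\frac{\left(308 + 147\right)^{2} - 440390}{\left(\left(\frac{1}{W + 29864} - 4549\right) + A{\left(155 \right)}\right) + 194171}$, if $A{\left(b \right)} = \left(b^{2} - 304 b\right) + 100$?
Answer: $- \frac{18287414860}{13057558227} \approx -1.4005$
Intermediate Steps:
$A{\left(b \right)} = 100 + b^{2} - 304 b$
$\frac{\left(308 + 147\right)^{2} - 440390}{\left(\left(\frac{1}{W + 29864} - 4549\right) + A{\left(155 \right)}\right) + 194171} = \frac{\left(308 + 147\right)^{2} - 440390}{\left(\left(\frac{1}{-108228 + 29864} - 4549\right) + \left(100 + 155^{2} - 47120\right)\right) + 194171} = \frac{455^{2} - 440390}{\left(\left(\frac{1}{-78364} - 4549\right) + \left(100 + 24025 - 47120\right)\right) + 194171} = \frac{207025 - 440390}{\left(\left(- \frac{1}{78364} - 4549\right) - 22995\right) + 194171} = - \frac{233365}{\left(- \frac{356477837}{78364} - 22995\right) + 194171} = - \frac{233365}{- \frac{2158458017}{78364} + 194171} = - \frac{233365}{\frac{13057558227}{78364}} = \left(-233365\right) \frac{78364}{13057558227} = - \frac{18287414860}{13057558227}$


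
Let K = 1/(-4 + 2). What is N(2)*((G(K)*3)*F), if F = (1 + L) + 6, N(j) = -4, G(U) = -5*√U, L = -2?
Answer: 150*I*√2 ≈ 212.13*I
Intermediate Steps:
K = -½ (K = 1/(-2) = -½ ≈ -0.50000)
F = 5 (F = (1 - 2) + 6 = -1 + 6 = 5)
N(2)*((G(K)*3)*F) = -4*-5*I*√2/2*3*5 = -4*(-15*I*√2/2)*5 = -(-150)*I*√2 = 150*I*√2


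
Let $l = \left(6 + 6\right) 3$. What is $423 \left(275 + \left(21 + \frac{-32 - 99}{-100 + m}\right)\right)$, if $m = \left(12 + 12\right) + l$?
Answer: $\frac{5063733}{40} \approx 1.2659 \cdot 10^{5}$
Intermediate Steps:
$l = 36$ ($l = 12 \cdot 3 = 36$)
$m = 60$ ($m = \left(12 + 12\right) + 36 = 24 + 36 = 60$)
$423 \left(275 + \left(21 + \frac{-32 - 99}{-100 + m}\right)\right) = 423 \left(275 + \left(21 + \frac{-32 - 99}{-100 + 60}\right)\right) = 423 \left(275 + \left(21 - \frac{131}{-40}\right)\right) = 423 \left(275 + \left(21 - - \frac{131}{40}\right)\right) = 423 \left(275 + \left(21 + \frac{131}{40}\right)\right) = 423 \left(275 + \frac{971}{40}\right) = 423 \cdot \frac{11971}{40} = \frac{5063733}{40}$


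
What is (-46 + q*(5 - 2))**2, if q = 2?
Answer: 1600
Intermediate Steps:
(-46 + q*(5 - 2))**2 = (-46 + 2*(5 - 2))**2 = (-46 + 2*3)**2 = (-46 + 6)**2 = (-40)**2 = 1600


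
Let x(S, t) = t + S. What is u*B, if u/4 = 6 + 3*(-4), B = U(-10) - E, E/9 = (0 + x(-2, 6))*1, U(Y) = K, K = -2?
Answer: 912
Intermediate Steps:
x(S, t) = S + t
U(Y) = -2
E = 36 (E = 9*((0 + (-2 + 6))*1) = 9*((0 + 4)*1) = 9*(4*1) = 9*4 = 36)
B = -38 (B = -2 - 1*36 = -2 - 36 = -38)
u = -24 (u = 4*(6 + 3*(-4)) = 4*(6 - 12) = 4*(-6) = -24)
u*B = -24*(-38) = 912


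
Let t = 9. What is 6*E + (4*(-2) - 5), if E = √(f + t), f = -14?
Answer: -13 + 6*I*√5 ≈ -13.0 + 13.416*I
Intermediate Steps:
E = I*√5 (E = √(-14 + 9) = √(-5) = I*√5 ≈ 2.2361*I)
6*E + (4*(-2) - 5) = 6*(I*√5) + (4*(-2) - 5) = 6*I*√5 + (-8 - 5) = 6*I*√5 - 13 = -13 + 6*I*√5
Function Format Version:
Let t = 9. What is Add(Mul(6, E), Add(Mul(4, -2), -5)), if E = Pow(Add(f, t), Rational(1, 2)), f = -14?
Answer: Add(-13, Mul(6, I, Pow(5, Rational(1, 2)))) ≈ Add(-13.000, Mul(13.416, I))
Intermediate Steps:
E = Mul(I, Pow(5, Rational(1, 2))) (E = Pow(Add(-14, 9), Rational(1, 2)) = Pow(-5, Rational(1, 2)) = Mul(I, Pow(5, Rational(1, 2))) ≈ Mul(2.2361, I))
Add(Mul(6, E), Add(Mul(4, -2), -5)) = Add(Mul(6, Mul(I, Pow(5, Rational(1, 2)))), Add(Mul(4, -2), -5)) = Add(Mul(6, I, Pow(5, Rational(1, 2))), Add(-8, -5)) = Add(Mul(6, I, Pow(5, Rational(1, 2))), -13) = Add(-13, Mul(6, I, Pow(5, Rational(1, 2))))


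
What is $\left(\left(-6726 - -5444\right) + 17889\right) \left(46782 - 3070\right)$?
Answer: $725925184$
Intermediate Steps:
$\left(\left(-6726 - -5444\right) + 17889\right) \left(46782 - 3070\right) = \left(\left(-6726 + 5444\right) + 17889\right) 43712 = \left(-1282 + 17889\right) 43712 = 16607 \cdot 43712 = 725925184$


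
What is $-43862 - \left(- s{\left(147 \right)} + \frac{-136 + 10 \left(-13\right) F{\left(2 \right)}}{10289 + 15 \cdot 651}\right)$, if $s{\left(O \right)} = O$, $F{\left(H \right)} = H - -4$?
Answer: $- \frac{438329847}{10027} \approx -43715.0$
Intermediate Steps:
$F{\left(H \right)} = 4 + H$ ($F{\left(H \right)} = H + 4 = 4 + H$)
$-43862 - \left(- s{\left(147 \right)} + \frac{-136 + 10 \left(-13\right) F{\left(2 \right)}}{10289 + 15 \cdot 651}\right) = -43862 + \left(147 - \frac{-136 + 10 \left(-13\right) \left(4 + 2\right)}{10289 + 15 \cdot 651}\right) = -43862 + \left(147 - \frac{-136 - 780}{10289 + 9765}\right) = -43862 + \left(147 - \frac{-136 - 780}{20054}\right) = -43862 + \left(147 - \left(-916\right) \frac{1}{20054}\right) = -43862 + \left(147 - - \frac{458}{10027}\right) = -43862 + \left(147 + \frac{458}{10027}\right) = -43862 + \frac{1474427}{10027} = - \frac{438329847}{10027}$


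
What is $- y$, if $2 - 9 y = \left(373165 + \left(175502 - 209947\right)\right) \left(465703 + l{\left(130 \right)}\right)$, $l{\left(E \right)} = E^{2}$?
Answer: $\frac{163467288158}{9} \approx 1.8163 \cdot 10^{10}$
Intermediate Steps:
$y = - \frac{163467288158}{9}$ ($y = \frac{2}{9} - \frac{\left(373165 + \left(175502 - 209947\right)\right) \left(465703 + 130^{2}\right)}{9} = \frac{2}{9} - \frac{\left(373165 + \left(175502 - 209947\right)\right) \left(465703 + 16900\right)}{9} = \frac{2}{9} - \frac{\left(373165 - 34445\right) 482603}{9} = \frac{2}{9} - \frac{338720 \cdot 482603}{9} = \frac{2}{9} - \frac{163467288160}{9} = - \frac{163467288158}{9} \approx -1.8163 \cdot 10^{10}$)
$- y = \left(-1\right) \left(- \frac{163467288158}{9}\right) = \frac{163467288158}{9}$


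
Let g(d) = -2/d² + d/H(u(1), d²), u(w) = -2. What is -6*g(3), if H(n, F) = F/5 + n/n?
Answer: -107/21 ≈ -5.0952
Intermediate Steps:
H(n, F) = 1 + F/5 (H(n, F) = F*(⅕) + 1 = F/5 + 1 = 1 + F/5)
g(d) = -2/d² + d/(1 + d²/5)
-6*g(3) = -6*(-10 - 2*3² + 5*3³)/(3²*(5 + 3²)) = -2*(-10 - 2*9 + 5*27)/(3*(5 + 9)) = -2*(-10 - 18 + 135)/(3*14) = -2*107/(3*14) = -6*107/126 = -107/21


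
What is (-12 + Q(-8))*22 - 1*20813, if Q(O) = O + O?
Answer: -21429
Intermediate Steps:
Q(O) = 2*O
(-12 + Q(-8))*22 - 1*20813 = (-12 + 2*(-8))*22 - 1*20813 = (-12 - 16)*22 - 20813 = -28*22 - 20813 = -616 - 20813 = -21429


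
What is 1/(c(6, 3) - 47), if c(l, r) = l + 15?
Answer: -1/26 ≈ -0.038462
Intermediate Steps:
c(l, r) = 15 + l
1/(c(6, 3) - 47) = 1/((15 + 6) - 47) = 1/(21 - 47) = 1/(-26) = -1/26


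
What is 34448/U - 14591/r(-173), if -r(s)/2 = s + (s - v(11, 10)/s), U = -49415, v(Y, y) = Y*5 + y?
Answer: -128854966373/5909342190 ≈ -21.805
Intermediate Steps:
v(Y, y) = y + 5*Y (v(Y, y) = 5*Y + y = y + 5*Y)
r(s) = -4*s + 130/s (r(s) = -2*(s + (s - (10 + 5*11)/s)) = -2*(s + (s - (10 + 55)/s)) = -2*(s + (s - 65/s)) = -2*(-65/s + 2*s) = -4*s + 130/s)
34448/U - 14591/r(-173) = 34448/(-49415) - 14591/(-4*(-173) + 130/(-173)) = 34448*(-1/49415) - 14591/(692 + 130*(-1/173)) = -34448/49415 - 14591/(692 - 130/173) = -34448/49415 - 14591/119586/173 = -34448/49415 - 14591*173/119586 = -34448/49415 - 2524243/119586 = -128854966373/5909342190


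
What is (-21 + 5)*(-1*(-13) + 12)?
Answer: -400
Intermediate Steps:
(-21 + 5)*(-1*(-13) + 12) = -16*(13 + 12) = -16*25 = -400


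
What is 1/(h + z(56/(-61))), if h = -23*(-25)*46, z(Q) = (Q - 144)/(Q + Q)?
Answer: 14/371405 ≈ 3.7695e-5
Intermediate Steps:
z(Q) = (-144 + Q)/(2*Q) (z(Q) = (-144 + Q)/((2*Q)) = (-144 + Q)*(1/(2*Q)) = (-144 + Q)/(2*Q))
h = 26450 (h = 575*46 = 26450)
1/(h + z(56/(-61))) = 1/(26450 + (-144 + 56/(-61))/(2*((56/(-61))))) = 1/(26450 + (-144 + 56*(-1/61))/(2*((56*(-1/61))))) = 1/(26450 + (-144 - 56/61)/(2*(-56/61))) = 1/(26450 + (1/2)*(-61/56)*(-8840/61)) = 1/(26450 + 1105/14) = 1/(371405/14) = 14/371405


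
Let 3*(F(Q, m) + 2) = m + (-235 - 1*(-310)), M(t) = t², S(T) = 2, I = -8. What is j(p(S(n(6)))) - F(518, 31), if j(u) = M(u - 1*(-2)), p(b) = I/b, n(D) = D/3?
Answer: -88/3 ≈ -29.333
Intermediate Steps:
n(D) = D/3 (n(D) = D*(⅓) = D/3)
p(b) = -8/b
j(u) = (2 + u)² (j(u) = (u - 1*(-2))² = (u + 2)² = (2 + u)²)
F(Q, m) = 23 + m/3 (F(Q, m) = -2 + (m + (-235 - 1*(-310)))/3 = -2 + (m + (-235 + 310))/3 = -2 + (m + 75)/3 = -2 + (75 + m)/3 = -2 + (25 + m/3) = 23 + m/3)
j(p(S(n(6)))) - F(518, 31) = (2 - 8/2)² - (23 + (⅓)*31) = (2 - 8*½)² - (23 + 31/3) = (2 - 4)² - 1*100/3 = (-2)² - 100/3 = 4 - 100/3 = -88/3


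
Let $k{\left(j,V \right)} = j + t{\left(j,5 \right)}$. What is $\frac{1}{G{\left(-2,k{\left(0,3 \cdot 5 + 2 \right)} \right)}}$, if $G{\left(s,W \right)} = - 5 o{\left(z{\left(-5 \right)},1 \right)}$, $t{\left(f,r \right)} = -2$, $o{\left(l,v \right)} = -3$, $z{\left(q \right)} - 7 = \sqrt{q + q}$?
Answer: $\frac{1}{15} \approx 0.066667$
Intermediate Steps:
$z{\left(q \right)} = 7 + \sqrt{2} \sqrt{q}$ ($z{\left(q \right)} = 7 + \sqrt{q + q} = 7 + \sqrt{2 q} = 7 + \sqrt{2} \sqrt{q}$)
$k{\left(j,V \right)} = -2 + j$ ($k{\left(j,V \right)} = j - 2 = -2 + j$)
$G{\left(s,W \right)} = 15$ ($G{\left(s,W \right)} = \left(-5\right) \left(-3\right) = 15$)
$\frac{1}{G{\left(-2,k{\left(0,3 \cdot 5 + 2 \right)} \right)}} = \frac{1}{15}$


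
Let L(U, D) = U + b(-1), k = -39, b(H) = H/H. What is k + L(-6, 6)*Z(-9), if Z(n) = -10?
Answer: 11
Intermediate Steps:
b(H) = 1
L(U, D) = 1 + U (L(U, D) = U + 1 = 1 + U)
k + L(-6, 6)*Z(-9) = -39 + (1 - 6)*(-10) = -39 - 5*(-10) = -39 + 50 = 11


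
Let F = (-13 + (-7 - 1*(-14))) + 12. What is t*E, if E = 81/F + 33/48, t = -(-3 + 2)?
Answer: 227/16 ≈ 14.188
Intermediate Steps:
F = 6 (F = (-13 + (-7 + 14)) + 12 = (-13 + 7) + 12 = -6 + 12 = 6)
t = 1 (t = -1*(-1) = 1)
E = 227/16 (E = 81/6 + 33/48 = 81*(⅙) + 33*(1/48) = 27/2 + 11/16 = 227/16 ≈ 14.188)
t*E = 1*(227/16) = 227/16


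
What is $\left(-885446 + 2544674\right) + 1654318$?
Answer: $3313546$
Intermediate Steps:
$\left(-885446 + 2544674\right) + 1654318 = 1659228 + 1654318 = 3313546$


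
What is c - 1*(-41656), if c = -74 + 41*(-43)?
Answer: 39819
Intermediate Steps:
c = -1837 (c = -74 - 1763 = -1837)
c - 1*(-41656) = -1837 - 1*(-41656) = -1837 + 41656 = 39819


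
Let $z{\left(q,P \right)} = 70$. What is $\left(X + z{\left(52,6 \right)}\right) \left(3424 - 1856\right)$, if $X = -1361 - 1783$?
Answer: $-4820032$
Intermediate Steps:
$X = -3144$ ($X = -1361 - 1783 = -3144$)
$\left(X + z{\left(52,6 \right)}\right) \left(3424 - 1856\right) = \left(-3144 + 70\right) \left(3424 - 1856\right) = \left(-3074\right) 1568 = -4820032$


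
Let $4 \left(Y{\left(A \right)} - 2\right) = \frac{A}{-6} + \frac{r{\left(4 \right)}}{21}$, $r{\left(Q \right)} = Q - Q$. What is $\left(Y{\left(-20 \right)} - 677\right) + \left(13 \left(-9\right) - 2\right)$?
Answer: $- \frac{4759}{6} \approx -793.17$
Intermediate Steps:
$r{\left(Q \right)} = 0$
$Y{\left(A \right)} = 2 - \frac{A}{24}$ ($Y{\left(A \right)} = 2 + \frac{\frac{A}{-6} + \frac{0}{21}}{4} = 2 + \frac{A \left(- \frac{1}{6}\right) + 0 \cdot \frac{1}{21}}{4} = 2 + \frac{- \frac{A}{6} + 0}{4} = 2 + \frac{\left(- \frac{1}{6}\right) A}{4} = 2 - \frac{A}{24}$)
$\left(Y{\left(-20 \right)} - 677\right) + \left(13 \left(-9\right) - 2\right) = \left(\left(2 - - \frac{5}{6}\right) - 677\right) + \left(13 \left(-9\right) - 2\right) = \left(\left(2 + \frac{5}{6}\right) - 677\right) - 119 = \left(\frac{17}{6} - 677\right) - 119 = - \frac{4045}{6} - 119 = - \frac{4759}{6}$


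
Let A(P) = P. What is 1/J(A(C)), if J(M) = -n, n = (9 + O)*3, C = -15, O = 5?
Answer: -1/42 ≈ -0.023810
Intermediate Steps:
n = 42 (n = (9 + 5)*3 = 14*3 = 42)
J(M) = -42 (J(M) = -1*42 = -42)
1/J(A(C)) = 1/(-42) = -1/42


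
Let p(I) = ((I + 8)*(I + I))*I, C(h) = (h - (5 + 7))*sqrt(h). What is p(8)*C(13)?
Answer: 2048*sqrt(13) ≈ 7384.2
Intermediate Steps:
C(h) = sqrt(h)*(-12 + h) (C(h) = (h - 1*12)*sqrt(h) = (h - 12)*sqrt(h) = (-12 + h)*sqrt(h) = sqrt(h)*(-12 + h))
p(I) = 2*I**2*(8 + I) (p(I) = ((8 + I)*(2*I))*I = (2*I*(8 + I))*I = 2*I**2*(8 + I))
p(8)*C(13) = (2*8**2*(8 + 8))*(sqrt(13)*(-12 + 13)) = (2*64*16)*(sqrt(13)*1) = 2048*sqrt(13)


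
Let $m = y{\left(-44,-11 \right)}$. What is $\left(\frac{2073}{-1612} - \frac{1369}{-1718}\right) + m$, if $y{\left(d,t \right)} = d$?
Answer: $- \frac{61604445}{1384708} \approx -44.489$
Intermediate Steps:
$m = -44$
$\left(\frac{2073}{-1612} - \frac{1369}{-1718}\right) + m = \left(\frac{2073}{-1612} - \frac{1369}{-1718}\right) - 44 = \left(2073 \left(- \frac{1}{1612}\right) - - \frac{1369}{1718}\right) - 44 = \left(- \frac{2073}{1612} + \frac{1369}{1718}\right) - 44 = - \frac{677293}{1384708} - 44 = - \frac{61604445}{1384708}$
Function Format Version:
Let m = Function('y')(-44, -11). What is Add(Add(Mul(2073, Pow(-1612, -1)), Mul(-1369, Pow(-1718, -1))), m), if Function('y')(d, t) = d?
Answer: Rational(-61604445, 1384708) ≈ -44.489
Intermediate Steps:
m = -44
Add(Add(Mul(2073, Pow(-1612, -1)), Mul(-1369, Pow(-1718, -1))), m) = Add(Add(Mul(2073, Pow(-1612, -1)), Mul(-1369, Pow(-1718, -1))), -44) = Add(Add(Mul(2073, Rational(-1, 1612)), Mul(-1369, Rational(-1, 1718))), -44) = Add(Add(Rational(-2073, 1612), Rational(1369, 1718)), -44) = Add(Rational(-677293, 1384708), -44) = Rational(-61604445, 1384708)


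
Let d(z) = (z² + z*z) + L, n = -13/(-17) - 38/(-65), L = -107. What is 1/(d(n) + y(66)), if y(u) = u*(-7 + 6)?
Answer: -1221025/206791163 ≈ -0.0059046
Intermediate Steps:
n = 1491/1105 (n = -13*(-1/17) - 38*(-1/65) = 13/17 + 38/65 = 1491/1105 ≈ 1.3493)
y(u) = -u (y(u) = u*(-1) = -u)
d(z) = -107 + 2*z² (d(z) = (z² + z*z) - 107 = (z² + z²) - 107 = 2*z² - 107 = -107 + 2*z²)
1/(d(n) + y(66)) = 1/((-107 + 2*(1491/1105)²) - 1*66) = 1/((-107 + 2*(2223081/1221025)) - 66) = 1/((-107 + 4446162/1221025) - 66) = 1/(-126203513/1221025 - 66) = 1/(-206791163/1221025) = -1221025/206791163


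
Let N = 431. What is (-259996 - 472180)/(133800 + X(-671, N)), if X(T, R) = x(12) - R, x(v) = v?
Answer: -732176/133381 ≈ -5.4894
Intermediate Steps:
X(T, R) = 12 - R
(-259996 - 472180)/(133800 + X(-671, N)) = (-259996 - 472180)/(133800 + (12 - 1*431)) = -732176/(133800 + (12 - 431)) = -732176/(133800 - 419) = -732176/133381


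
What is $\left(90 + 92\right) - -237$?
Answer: $419$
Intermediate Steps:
$\left(90 + 92\right) - -237 = 182 + 237 = 419$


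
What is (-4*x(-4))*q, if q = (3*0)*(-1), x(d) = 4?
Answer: 0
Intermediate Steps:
q = 0 (q = 0*(-1) = 0)
(-4*x(-4))*q = -4*4*0 = -16*0 = 0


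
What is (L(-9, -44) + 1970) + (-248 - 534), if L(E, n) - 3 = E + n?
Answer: 1138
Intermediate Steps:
L(E, n) = 3 + E + n (L(E, n) = 3 + (E + n) = 3 + E + n)
(L(-9, -44) + 1970) + (-248 - 534) = ((3 - 9 - 44) + 1970) + (-248 - 534) = (-50 + 1970) - 782 = 1920 - 782 = 1138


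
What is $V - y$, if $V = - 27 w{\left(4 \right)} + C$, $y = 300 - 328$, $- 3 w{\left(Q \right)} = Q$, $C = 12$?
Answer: $76$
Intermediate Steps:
$w{\left(Q \right)} = - \frac{Q}{3}$
$y = -28$ ($y = 300 - 328 = -28$)
$V = 48$ ($V = - 27 \left(\left(- \frac{1}{3}\right) 4\right) + 12 = \left(-27\right) \left(- \frac{4}{3}\right) + 12 = 36 + 12 = 48$)
$V - y = 48 - -28 = 48 + 28 = 76$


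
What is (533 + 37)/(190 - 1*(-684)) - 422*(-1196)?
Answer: 11608391/23 ≈ 5.0471e+5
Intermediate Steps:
(533 + 37)/(190 - 1*(-684)) - 422*(-1196) = 570/(190 + 684) + 504712 = 570/874 + 504712 = 570*(1/874) + 504712 = 15/23 + 504712 = 11608391/23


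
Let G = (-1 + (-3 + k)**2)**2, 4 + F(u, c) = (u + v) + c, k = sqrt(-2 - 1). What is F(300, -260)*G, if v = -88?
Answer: 4316 + 3120*I*sqrt(3) ≈ 4316.0 + 5404.0*I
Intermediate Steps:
k = I*sqrt(3) (k = sqrt(-3) = I*sqrt(3) ≈ 1.732*I)
F(u, c) = -92 + c + u (F(u, c) = -4 + ((u - 88) + c) = -4 + ((-88 + u) + c) = -4 + (-88 + c + u) = -92 + c + u)
G = (-1 + (-3 + I*sqrt(3))**2)**2 ≈ -83.0 - 103.92*I
F(300, -260)*G = (-92 - 260 + 300)*(-83 - 60*I*sqrt(3)) = -52*(-83 - 60*I*sqrt(3)) = 4316 + 3120*I*sqrt(3)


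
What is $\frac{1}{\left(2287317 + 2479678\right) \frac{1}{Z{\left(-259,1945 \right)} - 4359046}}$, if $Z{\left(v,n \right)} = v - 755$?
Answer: $- \frac{872012}{953399} \approx -0.91463$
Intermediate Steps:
$Z{\left(v,n \right)} = -755 + v$ ($Z{\left(v,n \right)} = v - 755 = -755 + v$)
$\frac{1}{\left(2287317 + 2479678\right) \frac{1}{Z{\left(-259,1945 \right)} - 4359046}} = \frac{1}{\left(2287317 + 2479678\right) \frac{1}{\left(-755 - 259\right) - 4359046}} = \frac{1}{4766995 \frac{1}{-1014 - 4359046}} = \frac{1}{4766995 \frac{1}{-4360060}} = \frac{1}{4766995 \left(- \frac{1}{4360060}\right)} = \frac{1}{- \frac{953399}{872012}} = - \frac{872012}{953399}$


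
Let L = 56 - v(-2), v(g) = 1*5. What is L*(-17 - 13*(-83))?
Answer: 54162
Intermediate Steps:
v(g) = 5
L = 51 (L = 56 - 1*5 = 56 - 5 = 51)
L*(-17 - 13*(-83)) = 51*(-17 - 13*(-83)) = 51*(-17 + 1079) = 51*1062 = 54162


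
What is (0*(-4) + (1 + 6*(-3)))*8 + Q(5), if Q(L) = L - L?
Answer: -136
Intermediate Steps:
Q(L) = 0
(0*(-4) + (1 + 6*(-3)))*8 + Q(5) = (0*(-4) + (1 + 6*(-3)))*8 + 0 = (0 + (1 - 18))*8 + 0 = (0 - 17)*8 + 0 = -17*8 + 0 = -136 + 0 = -136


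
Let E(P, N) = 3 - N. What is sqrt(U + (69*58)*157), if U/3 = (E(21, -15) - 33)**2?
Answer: sqrt(628989) ≈ 793.09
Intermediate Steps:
U = 675 (U = 3*((3 - 1*(-15)) - 33)**2 = 3*((3 + 15) - 33)**2 = 3*(18 - 33)**2 = 3*(-15)**2 = 3*225 = 675)
sqrt(U + (69*58)*157) = sqrt(675 + (69*58)*157) = sqrt(675 + 4002*157) = sqrt(675 + 628314) = sqrt(628989)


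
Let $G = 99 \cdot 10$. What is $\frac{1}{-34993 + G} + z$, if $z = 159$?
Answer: $\frac{5406476}{34003} \approx 159.0$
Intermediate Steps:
$G = 990$
$\frac{1}{-34993 + G} + z = \frac{1}{-34993 + 990} + 159 = \frac{1}{-34003} + 159 = - \frac{1}{34003} + 159 = \frac{5406476}{34003}$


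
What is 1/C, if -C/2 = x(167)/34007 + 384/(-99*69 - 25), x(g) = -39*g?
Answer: 29143999/14427954 ≈ 2.0200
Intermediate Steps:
C = 14427954/29143999 (C = -2*(-39*167/34007 + 384/(-99*69 - 25)) = -2*(-6513*1/34007 + 384/(-6831 - 25)) = -2*(-6513/34007 + 384/(-6856)) = -2*(-6513/34007 + 384*(-1/6856)) = -2*(-6513/34007 - 48/857) = -2*(-7213977/29143999) = 14427954/29143999 ≈ 0.49506)
1/C = 1/(14427954/29143999) = 29143999/14427954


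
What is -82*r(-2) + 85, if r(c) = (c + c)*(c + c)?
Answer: -1227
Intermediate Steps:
r(c) = 4*c² (r(c) = (2*c)*(2*c) = 4*c²)
-82*r(-2) + 85 = -328*(-2)² + 85 = -328*4 + 85 = -82*16 + 85 = -1312 + 85 = -1227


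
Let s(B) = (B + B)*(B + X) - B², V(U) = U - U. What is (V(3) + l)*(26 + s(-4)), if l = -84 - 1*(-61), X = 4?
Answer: -230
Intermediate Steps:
V(U) = 0
s(B) = -B² + 2*B*(4 + B) (s(B) = (B + B)*(B + 4) - B² = (2*B)*(4 + B) - B² = 2*B*(4 + B) - B² = -B² + 2*B*(4 + B))
l = -23 (l = -84 + 61 = -23)
(V(3) + l)*(26 + s(-4)) = (0 - 23)*(26 - 4*(8 - 4)) = -23*(26 - 4*4) = -23*(26 - 16) = -23*10 = -230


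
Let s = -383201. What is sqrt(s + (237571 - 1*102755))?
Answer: I*sqrt(248385) ≈ 498.38*I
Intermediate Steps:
sqrt(s + (237571 - 1*102755)) = sqrt(-383201 + (237571 - 1*102755)) = sqrt(-383201 + (237571 - 102755)) = sqrt(-383201 + 134816) = sqrt(-248385) = I*sqrt(248385)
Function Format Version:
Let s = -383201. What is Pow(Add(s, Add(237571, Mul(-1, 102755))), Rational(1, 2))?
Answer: Mul(I, Pow(248385, Rational(1, 2))) ≈ Mul(498.38, I)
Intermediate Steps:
Pow(Add(s, Add(237571, Mul(-1, 102755))), Rational(1, 2)) = Pow(Add(-383201, Add(237571, Mul(-1, 102755))), Rational(1, 2)) = Pow(Add(-383201, Add(237571, -102755)), Rational(1, 2)) = Pow(Add(-383201, 134816), Rational(1, 2)) = Pow(-248385, Rational(1, 2)) = Mul(I, Pow(248385, Rational(1, 2)))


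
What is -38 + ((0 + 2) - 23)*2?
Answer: -80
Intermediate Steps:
-38 + ((0 + 2) - 23)*2 = -38 + (2 - 23)*2 = -38 - 21*2 = -38 - 42 = -80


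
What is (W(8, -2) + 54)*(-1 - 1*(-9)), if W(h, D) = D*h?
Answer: 304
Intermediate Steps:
(W(8, -2) + 54)*(-1 - 1*(-9)) = (-2*8 + 54)*(-1 - 1*(-9)) = (-16 + 54)*(-1 + 9) = 38*8 = 304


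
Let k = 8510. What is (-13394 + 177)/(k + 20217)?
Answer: -13217/28727 ≈ -0.46009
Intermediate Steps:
(-13394 + 177)/(k + 20217) = (-13394 + 177)/(8510 + 20217) = -13217/28727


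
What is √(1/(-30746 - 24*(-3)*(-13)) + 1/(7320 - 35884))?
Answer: 3*I*√378614584607/226241162 ≈ 0.0081592*I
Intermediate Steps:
√(1/(-30746 - 24*(-3)*(-13)) + 1/(7320 - 35884)) = √(1/(-30746 + 72*(-13)) + 1/(-28564)) = √(1/(-30746 - 936) - 1/28564) = √(1/(-31682) - 1/28564) = √(-1/31682 - 1/28564) = √(-30123/452482324) = 3*I*√378614584607/226241162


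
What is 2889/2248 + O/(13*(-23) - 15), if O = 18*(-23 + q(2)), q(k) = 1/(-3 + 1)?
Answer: 929025/352936 ≈ 2.6323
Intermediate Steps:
q(k) = -½ (q(k) = 1/(-2) = -½)
O = -423 (O = 18*(-23 - ½) = 18*(-47/2) = -423)
2889/2248 + O/(13*(-23) - 15) = 2889/2248 - 423/(13*(-23) - 15) = 2889*(1/2248) - 423/(-299 - 15) = 2889/2248 - 423/(-314) = 2889/2248 - 423*(-1/314) = 2889/2248 + 423/314 = 929025/352936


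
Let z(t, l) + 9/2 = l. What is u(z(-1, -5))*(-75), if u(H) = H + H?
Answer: 1425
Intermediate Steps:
z(t, l) = -9/2 + l
u(H) = 2*H
u(z(-1, -5))*(-75) = (2*(-9/2 - 5))*(-75) = (2*(-19/2))*(-75) = -19*(-75) = 1425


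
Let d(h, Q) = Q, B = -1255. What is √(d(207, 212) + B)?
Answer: I*√1043 ≈ 32.296*I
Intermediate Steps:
√(d(207, 212) + B) = √(212 - 1255) = √(-1043) = I*√1043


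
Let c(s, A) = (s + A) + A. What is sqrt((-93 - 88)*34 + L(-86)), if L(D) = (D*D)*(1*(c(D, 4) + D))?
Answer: I*sqrt(1219098) ≈ 1104.1*I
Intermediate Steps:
c(s, A) = s + 2*A (c(s, A) = (A + s) + A = s + 2*A)
L(D) = D**2*(8 + 2*D) (L(D) = (D*D)*(1*((D + 2*4) + D)) = D**2*(1*((D + 8) + D)) = D**2*(1*((8 + D) + D)) = D**2*(1*(8 + 2*D)) = D**2*(8 + 2*D))
sqrt((-93 - 88)*34 + L(-86)) = sqrt((-93 - 88)*34 + 2*(-86)**2*(4 - 86)) = sqrt(-181*34 + 2*7396*(-82)) = sqrt(-6154 - 1212944) = sqrt(-1219098) = I*sqrt(1219098)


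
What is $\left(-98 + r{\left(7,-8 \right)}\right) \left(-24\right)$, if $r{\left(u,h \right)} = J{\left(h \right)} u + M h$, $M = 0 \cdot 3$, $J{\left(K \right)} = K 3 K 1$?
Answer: $-29904$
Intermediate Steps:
$J{\left(K \right)} = 3 K^{2}$ ($J{\left(K \right)} = 3 K^{2} \cdot 1 = 3 K^{2}$)
$M = 0$
$r{\left(u,h \right)} = 3 u h^{2}$ ($r{\left(u,h \right)} = 3 h^{2} u + 0 h = 3 u h^{2} + 0 = 3 u h^{2}$)
$\left(-98 + r{\left(7,-8 \right)}\right) \left(-24\right) = \left(-98 + 3 \cdot 7 \left(-8\right)^{2}\right) \left(-24\right) = \left(-98 + 3 \cdot 7 \cdot 64\right) \left(-24\right) = \left(-98 + 1344\right) \left(-24\right) = 1246 \left(-24\right) = -29904$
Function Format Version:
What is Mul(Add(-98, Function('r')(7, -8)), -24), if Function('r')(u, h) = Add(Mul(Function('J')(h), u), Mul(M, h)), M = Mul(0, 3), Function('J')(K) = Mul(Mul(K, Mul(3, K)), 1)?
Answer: -29904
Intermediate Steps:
Function('J')(K) = Mul(3, Pow(K, 2)) (Function('J')(K) = Mul(Mul(3, Pow(K, 2)), 1) = Mul(3, Pow(K, 2)))
M = 0
Function('r')(u, h) = Mul(3, u, Pow(h, 2)) (Function('r')(u, h) = Add(Mul(Mul(3, Pow(h, 2)), u), Mul(0, h)) = Add(Mul(3, u, Pow(h, 2)), 0) = Mul(3, u, Pow(h, 2)))
Mul(Add(-98, Function('r')(7, -8)), -24) = Mul(Add(-98, Mul(3, 7, Pow(-8, 2))), -24) = Mul(Add(-98, Mul(3, 7, 64)), -24) = Mul(Add(-98, 1344), -24) = Mul(1246, -24) = -29904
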